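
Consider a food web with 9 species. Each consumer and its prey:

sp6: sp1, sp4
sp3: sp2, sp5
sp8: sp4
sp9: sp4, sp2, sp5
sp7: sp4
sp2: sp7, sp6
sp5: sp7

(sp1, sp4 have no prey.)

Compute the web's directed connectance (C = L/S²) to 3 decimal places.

The web has S = 9 species and L = 12 feeding links.
C = L / S² = 12 / 81 = 0.1481 ≈ 0.148.

C = 0.148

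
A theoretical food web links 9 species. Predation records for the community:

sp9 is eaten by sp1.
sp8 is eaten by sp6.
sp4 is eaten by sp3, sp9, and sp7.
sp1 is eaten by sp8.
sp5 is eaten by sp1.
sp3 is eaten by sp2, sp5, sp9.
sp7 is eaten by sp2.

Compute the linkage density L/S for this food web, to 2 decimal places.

There are L = 11 links among S = 9 species.
L/S = 11/9 = 1.2222 ≈ 1.22.

L/S = 1.22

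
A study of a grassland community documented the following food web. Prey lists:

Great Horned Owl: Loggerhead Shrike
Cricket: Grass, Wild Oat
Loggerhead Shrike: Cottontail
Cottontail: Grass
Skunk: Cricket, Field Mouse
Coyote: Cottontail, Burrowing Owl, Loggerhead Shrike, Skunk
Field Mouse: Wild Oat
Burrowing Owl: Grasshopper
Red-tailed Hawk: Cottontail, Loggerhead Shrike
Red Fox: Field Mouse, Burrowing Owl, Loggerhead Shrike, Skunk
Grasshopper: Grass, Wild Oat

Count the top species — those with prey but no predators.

Top species (has prey, but nothing eats it): Red Fox, Great Horned Owl, Red-tailed Hawk, Coyote.
Count: 4.

4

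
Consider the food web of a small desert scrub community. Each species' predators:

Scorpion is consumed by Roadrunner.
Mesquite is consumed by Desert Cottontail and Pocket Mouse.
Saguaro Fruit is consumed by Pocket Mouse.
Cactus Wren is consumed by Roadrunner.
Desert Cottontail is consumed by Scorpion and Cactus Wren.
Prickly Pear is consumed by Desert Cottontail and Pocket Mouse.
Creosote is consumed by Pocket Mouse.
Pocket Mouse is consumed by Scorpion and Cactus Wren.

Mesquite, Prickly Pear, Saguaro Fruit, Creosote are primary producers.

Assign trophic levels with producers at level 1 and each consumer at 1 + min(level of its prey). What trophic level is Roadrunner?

Trophic level 4

Mesquite is a producer → level 1.
Desert Cottontail eats Mesquite → level 2.
Cactus Wren eats Desert Cottontail → level 3.
Roadrunner eats Cactus Wren → level 4.
No prey of Roadrunner is below level 3, so 4 is the minimum.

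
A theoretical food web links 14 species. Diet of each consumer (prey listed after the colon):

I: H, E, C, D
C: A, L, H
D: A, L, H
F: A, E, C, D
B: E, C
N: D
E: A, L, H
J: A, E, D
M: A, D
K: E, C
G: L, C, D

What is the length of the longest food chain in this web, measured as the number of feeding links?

One longest chain: A → E → I.
It has 3 species and 2 links.

2 links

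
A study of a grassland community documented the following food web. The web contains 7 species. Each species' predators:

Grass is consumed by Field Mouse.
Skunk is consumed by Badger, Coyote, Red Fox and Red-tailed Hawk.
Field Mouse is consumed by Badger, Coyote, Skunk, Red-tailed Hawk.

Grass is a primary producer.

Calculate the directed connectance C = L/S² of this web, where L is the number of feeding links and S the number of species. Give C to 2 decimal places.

The web has S = 7 species and L = 9 feeding links.
C = L / S² = 9 / 49 = 0.1837 ≈ 0.18.

C = 0.18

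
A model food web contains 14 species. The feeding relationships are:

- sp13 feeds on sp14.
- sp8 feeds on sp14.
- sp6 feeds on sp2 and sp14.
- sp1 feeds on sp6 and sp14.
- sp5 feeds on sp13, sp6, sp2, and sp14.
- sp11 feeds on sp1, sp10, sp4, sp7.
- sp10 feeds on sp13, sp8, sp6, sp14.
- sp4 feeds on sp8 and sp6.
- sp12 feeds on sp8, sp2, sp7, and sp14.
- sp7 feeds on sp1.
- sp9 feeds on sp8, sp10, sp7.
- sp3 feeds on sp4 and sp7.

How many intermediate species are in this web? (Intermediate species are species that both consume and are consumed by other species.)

Intermediate species (has both prey and predators): sp6, sp8, sp13, sp1, sp10, sp4, sp7.
Count: 7.

7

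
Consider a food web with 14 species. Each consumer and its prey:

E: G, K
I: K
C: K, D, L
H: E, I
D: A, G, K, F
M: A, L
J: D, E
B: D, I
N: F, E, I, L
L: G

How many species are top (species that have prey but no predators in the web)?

Top species (has prey, but nothing eats it): B, M, H, C, J, N.
Count: 6.

6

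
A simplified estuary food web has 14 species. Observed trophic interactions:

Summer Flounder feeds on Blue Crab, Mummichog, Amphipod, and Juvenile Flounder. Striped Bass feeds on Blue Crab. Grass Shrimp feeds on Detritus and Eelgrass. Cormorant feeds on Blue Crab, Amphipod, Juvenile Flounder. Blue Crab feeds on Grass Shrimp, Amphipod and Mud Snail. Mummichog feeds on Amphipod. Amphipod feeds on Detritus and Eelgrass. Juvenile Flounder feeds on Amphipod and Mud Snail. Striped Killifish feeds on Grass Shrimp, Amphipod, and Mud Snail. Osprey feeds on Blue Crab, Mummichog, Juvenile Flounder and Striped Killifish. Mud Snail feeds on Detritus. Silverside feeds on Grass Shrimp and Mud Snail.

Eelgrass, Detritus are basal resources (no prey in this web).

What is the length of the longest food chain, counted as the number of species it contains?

4 species

One longest chain: Detritus → Mud Snail → Blue Crab → Osprey.
It has 4 species and 3 links.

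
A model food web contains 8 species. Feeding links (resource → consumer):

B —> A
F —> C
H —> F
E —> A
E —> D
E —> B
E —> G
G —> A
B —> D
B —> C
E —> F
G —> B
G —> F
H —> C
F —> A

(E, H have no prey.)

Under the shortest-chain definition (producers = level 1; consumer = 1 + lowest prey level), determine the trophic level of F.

Trophic level 2

E is a producer → level 1.
F eats E → level 2.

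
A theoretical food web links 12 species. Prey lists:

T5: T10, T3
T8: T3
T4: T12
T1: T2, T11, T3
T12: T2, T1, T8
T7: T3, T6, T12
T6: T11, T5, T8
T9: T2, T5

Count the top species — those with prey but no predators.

Top species (has prey, but nothing eats it): T9, T7, T4.
Count: 3.

3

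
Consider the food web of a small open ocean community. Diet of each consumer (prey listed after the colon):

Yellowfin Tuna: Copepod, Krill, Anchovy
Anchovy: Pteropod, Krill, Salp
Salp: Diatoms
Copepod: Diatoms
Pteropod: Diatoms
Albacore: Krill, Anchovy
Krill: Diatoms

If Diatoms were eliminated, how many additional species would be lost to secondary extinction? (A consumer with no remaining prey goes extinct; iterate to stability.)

Remove Diatoms.
Round 1: Pteropod (all prey gone), Copepod (all prey gone), Krill (all prey gone), Salp (all prey gone) → extinct.
Round 2: Anchovy (all prey gone) → extinct.
Round 3: Albacore (all prey gone), Yellowfin Tuna (all prey gone) → extinct.
No further losses. Total secondary extinctions: 7.

7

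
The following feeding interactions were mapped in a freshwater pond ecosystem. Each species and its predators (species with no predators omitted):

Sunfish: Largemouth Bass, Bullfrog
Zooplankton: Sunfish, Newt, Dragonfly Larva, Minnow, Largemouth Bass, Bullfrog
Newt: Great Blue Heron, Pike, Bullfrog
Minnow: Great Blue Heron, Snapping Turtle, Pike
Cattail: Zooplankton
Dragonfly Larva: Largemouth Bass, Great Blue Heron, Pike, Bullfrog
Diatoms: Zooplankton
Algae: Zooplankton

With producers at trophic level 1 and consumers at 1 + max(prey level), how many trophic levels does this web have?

4

Producers (level 1): Algae, Diatoms, Cattail.
Algae → Zooplankton → Sunfish → Largemouth Bass gives Largemouth Bass level 4.
No species has a prey at level 4, so no species reaches level 5.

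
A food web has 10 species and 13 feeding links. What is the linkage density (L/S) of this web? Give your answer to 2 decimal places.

L/S = 1.30

There are L = 13 links among S = 10 species.
L/S = 13/10 = 1.3000 ≈ 1.30.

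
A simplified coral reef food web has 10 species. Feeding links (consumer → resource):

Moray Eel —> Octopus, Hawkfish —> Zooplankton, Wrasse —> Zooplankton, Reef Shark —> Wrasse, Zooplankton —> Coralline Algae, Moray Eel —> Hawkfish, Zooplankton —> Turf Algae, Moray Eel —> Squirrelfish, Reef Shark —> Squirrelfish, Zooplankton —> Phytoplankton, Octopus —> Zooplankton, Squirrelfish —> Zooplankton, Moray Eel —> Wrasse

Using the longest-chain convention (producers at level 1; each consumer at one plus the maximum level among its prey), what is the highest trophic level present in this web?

4

Producers (level 1): Phytoplankton, Coralline Algae, Turf Algae.
Phytoplankton → Zooplankton → Wrasse → Moray Eel gives Moray Eel level 4.
No species has a prey at level 4, so no species reaches level 5.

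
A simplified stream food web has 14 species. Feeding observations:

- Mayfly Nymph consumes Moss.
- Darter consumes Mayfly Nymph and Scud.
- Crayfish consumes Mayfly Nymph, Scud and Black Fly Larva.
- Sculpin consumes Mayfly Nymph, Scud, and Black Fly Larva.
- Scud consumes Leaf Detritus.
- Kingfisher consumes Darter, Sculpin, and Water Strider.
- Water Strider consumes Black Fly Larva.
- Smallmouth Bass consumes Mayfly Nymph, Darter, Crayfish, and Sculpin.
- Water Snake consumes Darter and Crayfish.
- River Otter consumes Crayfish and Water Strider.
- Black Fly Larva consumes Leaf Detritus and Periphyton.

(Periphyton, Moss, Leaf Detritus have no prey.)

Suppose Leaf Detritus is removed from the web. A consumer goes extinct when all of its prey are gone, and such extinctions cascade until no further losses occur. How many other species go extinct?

1

Remove Leaf Detritus.
Round 1: Scud (all prey gone) → extinct.
No further losses. Total secondary extinctions: 1.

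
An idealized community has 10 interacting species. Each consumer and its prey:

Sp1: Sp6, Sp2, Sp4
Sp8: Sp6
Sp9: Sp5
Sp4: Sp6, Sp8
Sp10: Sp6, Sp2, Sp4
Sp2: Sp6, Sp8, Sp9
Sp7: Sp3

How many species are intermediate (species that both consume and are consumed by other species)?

Intermediate species (has both prey and predators): Sp8, Sp9, Sp2, Sp4.
Count: 4.

4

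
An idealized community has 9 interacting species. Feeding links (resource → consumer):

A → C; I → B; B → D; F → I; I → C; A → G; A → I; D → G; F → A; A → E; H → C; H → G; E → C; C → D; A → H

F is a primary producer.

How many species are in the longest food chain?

One longest chain: F → A → I → C → D → G.
It has 6 species and 5 links.

6 species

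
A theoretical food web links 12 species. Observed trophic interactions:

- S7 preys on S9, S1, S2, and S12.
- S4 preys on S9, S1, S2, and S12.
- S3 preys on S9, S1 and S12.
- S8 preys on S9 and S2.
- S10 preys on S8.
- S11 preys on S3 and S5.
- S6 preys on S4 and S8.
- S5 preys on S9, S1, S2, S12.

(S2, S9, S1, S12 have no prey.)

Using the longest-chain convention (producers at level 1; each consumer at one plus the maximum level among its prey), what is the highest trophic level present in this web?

3

Producers (level 1): S2, S9, S1, S12.
S2 → S8 → S10 gives S10 level 3.
No species has a prey at level 3, so no species reaches level 4.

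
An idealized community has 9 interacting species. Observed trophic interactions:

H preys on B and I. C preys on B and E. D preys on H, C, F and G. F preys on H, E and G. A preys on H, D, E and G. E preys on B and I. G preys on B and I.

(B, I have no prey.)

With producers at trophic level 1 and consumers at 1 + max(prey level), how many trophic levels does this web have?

Producers (level 1): B, I.
B → G → F → D → A gives A level 5.
No species has a prey at level 5, so no species reaches level 6.

5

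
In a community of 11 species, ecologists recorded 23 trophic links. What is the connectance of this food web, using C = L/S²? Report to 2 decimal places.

C = 0.19

The web has S = 11 species and L = 23 feeding links.
C = L / S² = 23 / 121 = 0.1901 ≈ 0.19.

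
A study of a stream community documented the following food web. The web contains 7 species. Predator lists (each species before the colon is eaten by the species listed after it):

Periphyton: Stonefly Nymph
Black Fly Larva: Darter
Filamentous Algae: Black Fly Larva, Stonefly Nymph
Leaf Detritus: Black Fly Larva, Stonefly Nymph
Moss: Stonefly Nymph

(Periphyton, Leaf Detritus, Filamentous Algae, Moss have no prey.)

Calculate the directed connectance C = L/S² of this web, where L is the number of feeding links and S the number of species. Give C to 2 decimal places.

The web has S = 7 species and L = 7 feeding links.
C = L / S² = 7 / 49 = 0.1429 ≈ 0.14.

C = 0.14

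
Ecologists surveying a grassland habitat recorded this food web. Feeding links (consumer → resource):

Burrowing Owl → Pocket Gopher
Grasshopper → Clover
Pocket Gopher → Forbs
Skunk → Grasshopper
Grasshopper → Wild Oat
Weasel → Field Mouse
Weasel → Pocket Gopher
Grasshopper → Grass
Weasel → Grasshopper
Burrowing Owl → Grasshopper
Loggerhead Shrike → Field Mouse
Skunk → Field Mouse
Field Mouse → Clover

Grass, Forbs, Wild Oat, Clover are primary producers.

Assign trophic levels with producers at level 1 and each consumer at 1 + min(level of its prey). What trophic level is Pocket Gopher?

Forbs is a producer → level 1.
Pocket Gopher eats Forbs → level 2.

Trophic level 2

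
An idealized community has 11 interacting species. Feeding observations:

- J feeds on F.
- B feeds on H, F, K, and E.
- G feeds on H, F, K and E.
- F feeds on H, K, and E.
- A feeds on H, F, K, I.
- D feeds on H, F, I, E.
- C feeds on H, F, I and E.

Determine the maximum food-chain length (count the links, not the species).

2 links

One longest chain: H → F → B.
It has 3 species and 2 links.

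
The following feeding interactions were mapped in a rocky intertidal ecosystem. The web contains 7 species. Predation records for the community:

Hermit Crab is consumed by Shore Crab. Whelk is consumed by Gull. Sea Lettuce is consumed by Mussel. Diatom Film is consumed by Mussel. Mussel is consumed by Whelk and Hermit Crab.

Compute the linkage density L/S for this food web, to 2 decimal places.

There are L = 6 links among S = 7 species.
L/S = 6/7 = 0.8571 ≈ 0.86.

L/S = 0.86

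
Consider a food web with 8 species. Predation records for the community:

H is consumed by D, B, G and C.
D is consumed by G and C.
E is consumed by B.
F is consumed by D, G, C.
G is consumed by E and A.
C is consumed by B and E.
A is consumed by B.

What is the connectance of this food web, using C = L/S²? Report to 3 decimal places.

The web has S = 8 species and L = 15 feeding links.
C = L / S² = 15 / 64 = 0.2344 ≈ 0.234.

C = 0.234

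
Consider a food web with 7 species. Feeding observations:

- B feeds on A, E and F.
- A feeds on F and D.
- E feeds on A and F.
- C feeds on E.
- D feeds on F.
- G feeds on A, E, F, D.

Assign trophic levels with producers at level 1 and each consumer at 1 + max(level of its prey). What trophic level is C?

Trophic level 5

F is a producer → level 1.
D eats F → level 2.
A eats D (level 2); other prey at levels: F 1 → level 3.
E eats A (level 3); other prey at levels: F 1 → level 4.
C eats E → level 5.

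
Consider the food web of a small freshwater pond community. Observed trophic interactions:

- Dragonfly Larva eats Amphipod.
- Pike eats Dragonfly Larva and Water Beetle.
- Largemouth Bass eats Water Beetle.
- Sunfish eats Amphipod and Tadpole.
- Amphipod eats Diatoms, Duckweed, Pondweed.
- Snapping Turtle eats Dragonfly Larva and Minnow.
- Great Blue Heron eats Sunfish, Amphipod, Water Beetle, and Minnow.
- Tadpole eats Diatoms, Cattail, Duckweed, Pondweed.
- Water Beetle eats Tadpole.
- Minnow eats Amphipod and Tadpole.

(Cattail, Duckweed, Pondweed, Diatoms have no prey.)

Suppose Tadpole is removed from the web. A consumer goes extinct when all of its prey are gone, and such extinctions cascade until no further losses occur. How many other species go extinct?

Remove Tadpole.
Round 1: Water Beetle (all prey gone) → extinct.
Round 2: Largemouth Bass (all prey gone) → extinct.
No further losses. Total secondary extinctions: 2.

2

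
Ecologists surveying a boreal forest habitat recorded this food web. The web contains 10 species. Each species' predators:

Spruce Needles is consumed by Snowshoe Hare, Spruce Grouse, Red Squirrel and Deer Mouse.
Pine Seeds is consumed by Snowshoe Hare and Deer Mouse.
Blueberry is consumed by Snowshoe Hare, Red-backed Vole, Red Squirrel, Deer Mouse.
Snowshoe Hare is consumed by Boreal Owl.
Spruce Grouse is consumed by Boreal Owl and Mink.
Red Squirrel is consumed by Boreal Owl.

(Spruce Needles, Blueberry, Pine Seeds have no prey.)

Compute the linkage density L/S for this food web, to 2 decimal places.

L/S = 1.40

There are L = 14 links among S = 10 species.
L/S = 14/10 = 1.4000 ≈ 1.40.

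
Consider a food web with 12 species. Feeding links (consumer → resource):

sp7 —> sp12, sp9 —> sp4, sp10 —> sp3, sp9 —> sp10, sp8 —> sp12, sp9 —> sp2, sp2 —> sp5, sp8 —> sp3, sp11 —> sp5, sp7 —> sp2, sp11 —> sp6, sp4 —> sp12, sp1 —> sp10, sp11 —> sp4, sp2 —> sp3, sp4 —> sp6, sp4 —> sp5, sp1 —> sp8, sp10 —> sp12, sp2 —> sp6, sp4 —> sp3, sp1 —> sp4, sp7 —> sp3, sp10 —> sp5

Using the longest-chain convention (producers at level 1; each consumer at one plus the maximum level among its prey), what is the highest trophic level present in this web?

3

Producers (level 1): sp5, sp6, sp3, sp12.
sp5 → sp2 → sp7 gives sp7 level 3.
No species has a prey at level 3, so no species reaches level 4.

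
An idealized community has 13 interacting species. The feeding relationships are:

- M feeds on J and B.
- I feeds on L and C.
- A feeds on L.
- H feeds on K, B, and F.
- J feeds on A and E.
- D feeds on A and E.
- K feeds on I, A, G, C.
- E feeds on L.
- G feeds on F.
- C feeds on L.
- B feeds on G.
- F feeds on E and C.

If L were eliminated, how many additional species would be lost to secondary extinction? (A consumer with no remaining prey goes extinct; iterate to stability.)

Remove L.
Round 1: A (all prey gone), E (all prey gone), C (all prey gone) → extinct.
Round 2: F (all prey gone), J (all prey gone), I (all prey gone), D (all prey gone) → extinct.
Round 3: G (all prey gone) → extinct.
Round 4: B (all prey gone), K (all prey gone) → extinct.
Round 5: M (all prey gone), H (all prey gone) → extinct.
No further losses. Total secondary extinctions: 12.

12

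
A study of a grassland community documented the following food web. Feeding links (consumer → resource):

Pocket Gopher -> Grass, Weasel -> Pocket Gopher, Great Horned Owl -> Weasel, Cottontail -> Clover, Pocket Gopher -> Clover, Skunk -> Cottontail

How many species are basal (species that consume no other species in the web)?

Basal species (no prey listed): Clover, Grass.
Count: 2.

2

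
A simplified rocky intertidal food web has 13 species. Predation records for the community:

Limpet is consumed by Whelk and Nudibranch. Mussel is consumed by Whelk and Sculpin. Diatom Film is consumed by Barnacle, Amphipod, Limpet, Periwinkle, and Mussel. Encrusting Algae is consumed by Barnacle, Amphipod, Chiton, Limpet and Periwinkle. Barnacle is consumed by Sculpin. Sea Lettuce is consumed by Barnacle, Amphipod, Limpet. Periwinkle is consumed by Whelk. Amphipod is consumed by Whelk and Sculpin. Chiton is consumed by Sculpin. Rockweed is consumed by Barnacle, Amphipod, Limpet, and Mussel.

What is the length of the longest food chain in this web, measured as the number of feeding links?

One longest chain: Encrusting Algae → Periwinkle → Whelk.
It has 3 species and 2 links.

2 links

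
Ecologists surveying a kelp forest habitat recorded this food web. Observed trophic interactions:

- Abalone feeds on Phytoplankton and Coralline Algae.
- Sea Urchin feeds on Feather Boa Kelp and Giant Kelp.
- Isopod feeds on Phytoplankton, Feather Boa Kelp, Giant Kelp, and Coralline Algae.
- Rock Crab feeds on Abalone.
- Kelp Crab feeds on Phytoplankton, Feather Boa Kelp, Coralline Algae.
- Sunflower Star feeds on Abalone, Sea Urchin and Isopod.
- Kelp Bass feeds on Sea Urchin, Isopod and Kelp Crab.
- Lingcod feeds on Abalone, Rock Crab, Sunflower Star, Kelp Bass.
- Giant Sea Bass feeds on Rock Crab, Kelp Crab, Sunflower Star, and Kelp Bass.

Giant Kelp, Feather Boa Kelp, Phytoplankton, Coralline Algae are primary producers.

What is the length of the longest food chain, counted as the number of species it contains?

4 species

One longest chain: Phytoplankton → Abalone → Rock Crab → Giant Sea Bass.
It has 4 species and 3 links.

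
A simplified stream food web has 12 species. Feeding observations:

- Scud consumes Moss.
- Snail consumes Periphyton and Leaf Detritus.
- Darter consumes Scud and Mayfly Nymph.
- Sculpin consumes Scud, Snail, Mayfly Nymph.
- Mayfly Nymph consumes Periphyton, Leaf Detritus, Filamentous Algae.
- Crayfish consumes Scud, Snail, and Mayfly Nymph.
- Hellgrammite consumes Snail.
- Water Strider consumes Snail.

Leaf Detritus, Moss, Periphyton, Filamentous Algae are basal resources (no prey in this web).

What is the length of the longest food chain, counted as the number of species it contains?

One longest chain: Leaf Detritus → Snail → Hellgrammite.
It has 3 species and 2 links.

3 species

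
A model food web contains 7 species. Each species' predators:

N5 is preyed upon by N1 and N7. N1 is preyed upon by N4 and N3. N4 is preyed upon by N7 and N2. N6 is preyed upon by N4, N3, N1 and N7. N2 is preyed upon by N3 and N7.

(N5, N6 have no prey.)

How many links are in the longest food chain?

One longest chain: N5 → N1 → N4 → N2 → N3.
It has 5 species and 4 links.

4 links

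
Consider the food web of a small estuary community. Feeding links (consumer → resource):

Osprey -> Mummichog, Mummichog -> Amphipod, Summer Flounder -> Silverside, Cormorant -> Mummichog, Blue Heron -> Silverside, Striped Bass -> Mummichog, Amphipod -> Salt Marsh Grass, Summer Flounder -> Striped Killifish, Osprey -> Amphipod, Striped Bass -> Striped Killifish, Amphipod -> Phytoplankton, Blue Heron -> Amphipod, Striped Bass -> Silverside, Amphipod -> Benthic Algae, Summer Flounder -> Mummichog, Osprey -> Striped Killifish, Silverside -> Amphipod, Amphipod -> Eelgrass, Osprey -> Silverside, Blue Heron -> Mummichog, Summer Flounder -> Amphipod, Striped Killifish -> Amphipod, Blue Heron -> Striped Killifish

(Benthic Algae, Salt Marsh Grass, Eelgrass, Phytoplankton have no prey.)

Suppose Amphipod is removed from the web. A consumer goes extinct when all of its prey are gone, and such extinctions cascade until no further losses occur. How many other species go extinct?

8

Remove Amphipod.
Round 1: Mummichog (all prey gone), Silverside (all prey gone), Striped Killifish (all prey gone) → extinct.
Round 2: Striped Bass (all prey gone), Summer Flounder (all prey gone), Osprey (all prey gone), Blue Heron (all prey gone), Cormorant (all prey gone) → extinct.
No further losses. Total secondary extinctions: 8.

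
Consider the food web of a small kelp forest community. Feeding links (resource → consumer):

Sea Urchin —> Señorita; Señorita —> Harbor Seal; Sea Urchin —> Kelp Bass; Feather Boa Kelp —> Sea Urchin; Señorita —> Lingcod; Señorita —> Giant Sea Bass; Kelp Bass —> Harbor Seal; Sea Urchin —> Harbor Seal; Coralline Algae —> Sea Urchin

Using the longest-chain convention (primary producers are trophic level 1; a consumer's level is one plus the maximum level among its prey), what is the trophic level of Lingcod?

Trophic level 4

Coralline Algae is a producer → level 1.
Sea Urchin eats Coralline Algae (level 1); other prey at levels: Feather Boa Kelp 1 → level 2.
Señorita eats Sea Urchin → level 3.
Lingcod eats Señorita → level 4.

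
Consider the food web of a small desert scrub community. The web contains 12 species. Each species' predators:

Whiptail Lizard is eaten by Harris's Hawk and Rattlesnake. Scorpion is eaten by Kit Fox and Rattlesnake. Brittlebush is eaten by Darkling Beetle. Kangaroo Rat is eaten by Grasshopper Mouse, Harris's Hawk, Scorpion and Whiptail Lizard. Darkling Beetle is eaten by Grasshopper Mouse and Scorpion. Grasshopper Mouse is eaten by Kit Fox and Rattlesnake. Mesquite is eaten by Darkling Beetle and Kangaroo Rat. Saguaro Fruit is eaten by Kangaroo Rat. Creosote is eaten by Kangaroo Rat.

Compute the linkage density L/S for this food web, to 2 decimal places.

There are L = 17 links among S = 12 species.
L/S = 17/12 = 1.4167 ≈ 1.42.

L/S = 1.42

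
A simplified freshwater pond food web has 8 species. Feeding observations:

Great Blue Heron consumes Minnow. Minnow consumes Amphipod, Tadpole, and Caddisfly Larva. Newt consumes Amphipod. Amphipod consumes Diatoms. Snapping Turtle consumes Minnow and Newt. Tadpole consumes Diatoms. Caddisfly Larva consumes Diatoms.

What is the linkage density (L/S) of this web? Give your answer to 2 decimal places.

L/S = 1.25

There are L = 10 links among S = 8 species.
L/S = 10/8 = 1.2500 ≈ 1.25.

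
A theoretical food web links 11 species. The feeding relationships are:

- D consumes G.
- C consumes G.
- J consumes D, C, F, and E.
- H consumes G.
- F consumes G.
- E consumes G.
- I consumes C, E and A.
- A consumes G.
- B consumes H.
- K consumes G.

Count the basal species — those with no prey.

1

Basal species (no prey listed): G.
Count: 1.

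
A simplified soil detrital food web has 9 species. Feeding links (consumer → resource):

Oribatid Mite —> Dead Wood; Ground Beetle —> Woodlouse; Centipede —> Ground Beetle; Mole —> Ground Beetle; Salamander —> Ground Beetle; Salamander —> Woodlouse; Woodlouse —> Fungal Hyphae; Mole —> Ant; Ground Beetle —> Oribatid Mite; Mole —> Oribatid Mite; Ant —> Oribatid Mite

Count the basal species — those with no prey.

2

Basal species (no prey listed): Dead Wood, Fungal Hyphae.
Count: 2.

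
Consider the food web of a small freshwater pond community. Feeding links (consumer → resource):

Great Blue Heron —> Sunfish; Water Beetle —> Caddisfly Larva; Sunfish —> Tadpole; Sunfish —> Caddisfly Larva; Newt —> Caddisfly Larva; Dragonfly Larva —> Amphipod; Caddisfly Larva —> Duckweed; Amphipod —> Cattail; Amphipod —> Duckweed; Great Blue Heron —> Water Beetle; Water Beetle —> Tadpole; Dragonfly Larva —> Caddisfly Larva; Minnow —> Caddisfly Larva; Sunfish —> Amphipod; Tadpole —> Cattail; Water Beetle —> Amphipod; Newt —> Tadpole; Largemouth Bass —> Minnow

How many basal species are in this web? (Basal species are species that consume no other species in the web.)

Basal species (no prey listed): Cattail, Duckweed.
Count: 2.

2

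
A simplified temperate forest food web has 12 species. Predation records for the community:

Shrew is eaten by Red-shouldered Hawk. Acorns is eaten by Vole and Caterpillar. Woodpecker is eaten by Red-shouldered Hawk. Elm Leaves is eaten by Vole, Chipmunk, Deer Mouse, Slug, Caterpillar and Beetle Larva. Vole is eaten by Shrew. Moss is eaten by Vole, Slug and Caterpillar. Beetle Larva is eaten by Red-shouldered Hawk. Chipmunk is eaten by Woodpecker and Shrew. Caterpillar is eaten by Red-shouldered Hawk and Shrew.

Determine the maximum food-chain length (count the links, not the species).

3 links

One longest chain: Elm Leaves → Chipmunk → Shrew → Red-shouldered Hawk.
It has 4 species and 3 links.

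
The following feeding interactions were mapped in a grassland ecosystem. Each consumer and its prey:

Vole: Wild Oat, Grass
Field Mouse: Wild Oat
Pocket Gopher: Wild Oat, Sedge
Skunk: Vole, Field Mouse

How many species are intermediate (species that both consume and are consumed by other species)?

2

Intermediate species (has both prey and predators): Vole, Field Mouse.
Count: 2.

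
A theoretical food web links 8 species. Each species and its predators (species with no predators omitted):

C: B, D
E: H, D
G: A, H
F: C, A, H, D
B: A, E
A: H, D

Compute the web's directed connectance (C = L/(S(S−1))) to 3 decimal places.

The web has S = 8 species and L = 14 feeding links.
C = L / (S(S−1)) = 14 / 56 = 0.2500 ≈ 0.250.

C = 0.250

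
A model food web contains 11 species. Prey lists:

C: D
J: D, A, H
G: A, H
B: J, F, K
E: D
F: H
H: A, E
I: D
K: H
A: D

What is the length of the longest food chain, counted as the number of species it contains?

5 species

One longest chain: D → A → H → F → B.
It has 5 species and 4 links.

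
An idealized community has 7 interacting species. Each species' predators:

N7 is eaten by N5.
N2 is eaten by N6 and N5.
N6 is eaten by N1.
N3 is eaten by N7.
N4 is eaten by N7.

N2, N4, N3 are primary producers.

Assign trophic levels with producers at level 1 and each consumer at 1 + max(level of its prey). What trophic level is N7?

N4 is a producer → level 1.
N7 eats N4 (level 1); other prey at levels: N3 1 → level 2.

Trophic level 2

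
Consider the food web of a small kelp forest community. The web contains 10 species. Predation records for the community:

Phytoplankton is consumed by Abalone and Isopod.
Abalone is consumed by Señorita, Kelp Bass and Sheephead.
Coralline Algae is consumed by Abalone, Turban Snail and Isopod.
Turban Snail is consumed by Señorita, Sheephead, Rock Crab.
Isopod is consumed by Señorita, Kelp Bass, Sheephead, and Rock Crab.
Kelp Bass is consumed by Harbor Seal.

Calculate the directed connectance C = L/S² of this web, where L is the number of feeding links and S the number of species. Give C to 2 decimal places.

The web has S = 10 species and L = 16 feeding links.
C = L / S² = 16 / 100 = 0.1600 ≈ 0.16.

C = 0.16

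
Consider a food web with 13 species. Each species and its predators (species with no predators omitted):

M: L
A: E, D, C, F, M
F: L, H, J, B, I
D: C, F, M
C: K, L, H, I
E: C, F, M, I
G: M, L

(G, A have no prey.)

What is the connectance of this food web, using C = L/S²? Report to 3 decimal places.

C = 0.142

The web has S = 13 species and L = 24 feeding links.
C = L / S² = 24 / 169 = 0.1420 ≈ 0.142.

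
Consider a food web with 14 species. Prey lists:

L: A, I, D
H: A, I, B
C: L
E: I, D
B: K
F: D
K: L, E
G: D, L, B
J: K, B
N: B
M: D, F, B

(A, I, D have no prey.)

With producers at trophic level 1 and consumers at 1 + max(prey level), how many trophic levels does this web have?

5

Producers (level 1): A, I, D.
A → L → K → B → H gives H level 5.
No species has a prey at level 5, so no species reaches level 6.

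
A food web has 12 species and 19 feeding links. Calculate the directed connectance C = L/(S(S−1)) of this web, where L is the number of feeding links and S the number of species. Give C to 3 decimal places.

C = 0.144

The web has S = 12 species and L = 19 feeding links.
C = L / (S(S−1)) = 19 / 132 = 0.1439 ≈ 0.144.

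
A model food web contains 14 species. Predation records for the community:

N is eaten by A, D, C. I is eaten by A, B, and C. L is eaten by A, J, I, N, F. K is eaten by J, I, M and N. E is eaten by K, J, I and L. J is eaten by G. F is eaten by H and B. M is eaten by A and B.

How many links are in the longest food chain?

One longest chain: E → K → J → G.
It has 4 species and 3 links.

3 links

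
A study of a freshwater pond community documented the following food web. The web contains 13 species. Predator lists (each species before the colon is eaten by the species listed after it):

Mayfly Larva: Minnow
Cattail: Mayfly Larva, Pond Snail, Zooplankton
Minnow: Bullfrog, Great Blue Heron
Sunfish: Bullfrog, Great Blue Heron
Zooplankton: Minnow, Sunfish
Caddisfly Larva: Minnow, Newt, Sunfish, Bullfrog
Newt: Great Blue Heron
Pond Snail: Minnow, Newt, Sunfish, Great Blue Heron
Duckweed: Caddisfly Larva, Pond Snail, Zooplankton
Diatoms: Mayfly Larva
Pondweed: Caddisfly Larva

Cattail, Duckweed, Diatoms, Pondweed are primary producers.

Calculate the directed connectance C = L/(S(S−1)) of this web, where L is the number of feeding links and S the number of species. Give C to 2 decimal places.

C = 0.15

The web has S = 13 species and L = 24 feeding links.
C = L / (S(S−1)) = 24 / 156 = 0.1538 ≈ 0.15.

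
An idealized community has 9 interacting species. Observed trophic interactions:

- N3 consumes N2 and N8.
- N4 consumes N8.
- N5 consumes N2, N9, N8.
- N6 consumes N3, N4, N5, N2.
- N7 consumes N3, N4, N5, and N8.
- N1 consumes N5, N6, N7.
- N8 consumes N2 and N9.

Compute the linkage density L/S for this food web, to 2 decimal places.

L/S = 2.11

There are L = 19 links among S = 9 species.
L/S = 19/9 = 2.1111 ≈ 2.11.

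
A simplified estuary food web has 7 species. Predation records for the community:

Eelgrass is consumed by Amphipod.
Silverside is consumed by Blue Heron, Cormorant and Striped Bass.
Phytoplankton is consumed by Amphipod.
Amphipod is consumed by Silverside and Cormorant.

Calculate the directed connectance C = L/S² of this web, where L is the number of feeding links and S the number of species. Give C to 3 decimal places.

The web has S = 7 species and L = 7 feeding links.
C = L / S² = 7 / 49 = 0.1429 ≈ 0.143.

C = 0.143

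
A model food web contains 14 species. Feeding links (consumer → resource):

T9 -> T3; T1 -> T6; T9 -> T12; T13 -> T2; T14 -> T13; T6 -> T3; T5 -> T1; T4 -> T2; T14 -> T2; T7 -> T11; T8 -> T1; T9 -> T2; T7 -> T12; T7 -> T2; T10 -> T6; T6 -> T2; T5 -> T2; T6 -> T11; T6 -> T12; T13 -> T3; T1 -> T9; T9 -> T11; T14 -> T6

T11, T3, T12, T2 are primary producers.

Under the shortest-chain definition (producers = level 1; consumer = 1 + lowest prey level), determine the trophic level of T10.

Trophic level 3

T11 is a producer → level 1.
T6 eats T11 → level 2.
T10 eats T6 → level 3.
No prey of T10 is below level 2, so 3 is the minimum.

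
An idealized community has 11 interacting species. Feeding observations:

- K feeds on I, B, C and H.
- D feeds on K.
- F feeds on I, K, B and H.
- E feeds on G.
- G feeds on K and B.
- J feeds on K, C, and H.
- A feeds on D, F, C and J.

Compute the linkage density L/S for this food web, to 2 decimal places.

L/S = 1.73

There are L = 19 links among S = 11 species.
L/S = 19/11 = 1.7273 ≈ 1.73.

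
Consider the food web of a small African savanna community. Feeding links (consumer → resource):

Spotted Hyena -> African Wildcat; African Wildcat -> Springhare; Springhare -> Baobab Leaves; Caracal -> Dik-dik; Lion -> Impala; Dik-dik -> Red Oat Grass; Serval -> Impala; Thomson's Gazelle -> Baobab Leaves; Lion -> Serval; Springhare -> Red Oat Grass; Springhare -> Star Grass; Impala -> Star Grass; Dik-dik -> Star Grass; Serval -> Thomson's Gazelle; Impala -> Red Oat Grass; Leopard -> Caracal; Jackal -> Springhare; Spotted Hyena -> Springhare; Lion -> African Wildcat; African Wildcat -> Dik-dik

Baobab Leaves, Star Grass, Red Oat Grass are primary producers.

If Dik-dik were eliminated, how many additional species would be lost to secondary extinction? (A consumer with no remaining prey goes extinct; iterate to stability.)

2

Remove Dik-dik.
Round 1: Caracal (all prey gone) → extinct.
Round 2: Leopard (all prey gone) → extinct.
No further losses. Total secondary extinctions: 2.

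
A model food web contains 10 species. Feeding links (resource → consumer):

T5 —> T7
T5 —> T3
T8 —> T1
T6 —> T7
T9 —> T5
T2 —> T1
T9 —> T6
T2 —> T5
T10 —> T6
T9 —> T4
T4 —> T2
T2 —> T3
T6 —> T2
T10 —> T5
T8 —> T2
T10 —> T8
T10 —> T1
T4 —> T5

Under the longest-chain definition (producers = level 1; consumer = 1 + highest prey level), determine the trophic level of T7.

T9 is a producer → level 1.
T4 eats T9 → level 2.
T2 eats T4 (level 2); other prey at levels: T6 2, T8 2 → level 3.
T5 eats T2 (level 3); other prey at levels: T9 1, T10 1, T4 2 → level 4.
T7 eats T5 (level 4); other prey at levels: T6 2 → level 5.

Trophic level 5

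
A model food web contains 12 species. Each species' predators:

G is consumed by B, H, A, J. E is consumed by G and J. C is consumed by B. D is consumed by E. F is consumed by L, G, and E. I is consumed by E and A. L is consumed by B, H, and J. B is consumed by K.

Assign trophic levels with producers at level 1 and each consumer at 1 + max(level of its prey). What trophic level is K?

F is a producer → level 1.
E eats F (level 1); other prey at levels: I 1, D 1 → level 2.
G eats E (level 2); other prey at levels: F 1 → level 3.
B eats G (level 3); other prey at levels: C 1, L 2 → level 4.
K eats B → level 5.

Trophic level 5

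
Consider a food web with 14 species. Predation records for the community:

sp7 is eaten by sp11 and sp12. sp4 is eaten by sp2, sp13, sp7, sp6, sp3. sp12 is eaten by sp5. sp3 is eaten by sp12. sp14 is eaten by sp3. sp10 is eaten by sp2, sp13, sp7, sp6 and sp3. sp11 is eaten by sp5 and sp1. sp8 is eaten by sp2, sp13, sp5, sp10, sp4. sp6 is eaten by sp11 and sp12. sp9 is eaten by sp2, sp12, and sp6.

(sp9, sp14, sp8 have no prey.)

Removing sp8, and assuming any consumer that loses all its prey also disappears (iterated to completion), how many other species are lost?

4

Remove sp8.
Round 1: sp4 (all prey gone), sp10 (all prey gone) → extinct.
Round 2: sp7 (all prey gone), sp13 (all prey gone) → extinct.
No further losses. Total secondary extinctions: 4.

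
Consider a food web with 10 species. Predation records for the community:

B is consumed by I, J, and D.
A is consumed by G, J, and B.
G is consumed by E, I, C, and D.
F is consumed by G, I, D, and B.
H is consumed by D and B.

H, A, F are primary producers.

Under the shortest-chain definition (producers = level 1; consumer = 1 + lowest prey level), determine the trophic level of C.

Trophic level 3

A is a producer → level 1.
G eats A → level 2.
C eats G → level 3.
No prey of C is below level 2, so 3 is the minimum.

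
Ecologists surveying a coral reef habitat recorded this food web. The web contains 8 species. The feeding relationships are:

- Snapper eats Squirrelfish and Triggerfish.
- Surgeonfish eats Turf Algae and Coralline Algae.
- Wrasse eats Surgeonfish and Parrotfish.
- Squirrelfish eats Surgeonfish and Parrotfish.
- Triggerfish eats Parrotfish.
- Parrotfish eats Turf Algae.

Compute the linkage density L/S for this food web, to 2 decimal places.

There are L = 10 links among S = 8 species.
L/S = 10/8 = 1.2500 ≈ 1.25.

L/S = 1.25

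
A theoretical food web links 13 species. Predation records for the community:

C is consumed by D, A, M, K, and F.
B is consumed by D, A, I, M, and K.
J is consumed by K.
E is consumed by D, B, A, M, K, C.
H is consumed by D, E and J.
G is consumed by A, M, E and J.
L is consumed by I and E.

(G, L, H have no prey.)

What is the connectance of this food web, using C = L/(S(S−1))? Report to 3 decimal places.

The web has S = 13 species and L = 26 feeding links.
C = L / (S(S−1)) = 26 / 156 = 0.1667 ≈ 0.167.

C = 0.167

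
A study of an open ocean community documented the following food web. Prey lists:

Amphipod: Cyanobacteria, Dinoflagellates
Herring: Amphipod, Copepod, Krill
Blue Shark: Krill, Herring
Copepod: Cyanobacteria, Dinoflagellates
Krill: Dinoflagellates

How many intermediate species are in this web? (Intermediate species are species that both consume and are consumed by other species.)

Intermediate species (has both prey and predators): Amphipod, Copepod, Krill, Herring.
Count: 4.

4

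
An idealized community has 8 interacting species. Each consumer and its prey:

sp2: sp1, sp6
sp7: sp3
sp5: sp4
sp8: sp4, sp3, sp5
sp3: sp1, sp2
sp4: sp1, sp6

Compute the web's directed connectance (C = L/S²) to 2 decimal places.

C = 0.17

The web has S = 8 species and L = 11 feeding links.
C = L / S² = 11 / 64 = 0.1719 ≈ 0.17.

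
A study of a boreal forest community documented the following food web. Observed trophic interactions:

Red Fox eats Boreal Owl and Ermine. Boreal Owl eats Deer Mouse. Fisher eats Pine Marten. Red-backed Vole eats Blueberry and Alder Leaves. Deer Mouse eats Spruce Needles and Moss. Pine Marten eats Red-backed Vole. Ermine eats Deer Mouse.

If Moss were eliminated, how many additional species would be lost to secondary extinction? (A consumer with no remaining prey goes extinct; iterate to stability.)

Remove Moss.
Every predator of it retains at least one other prey: Deer Mouse still has Spruce Needles.
No consumer loses all prey, so no secondary extinctions occur.

0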